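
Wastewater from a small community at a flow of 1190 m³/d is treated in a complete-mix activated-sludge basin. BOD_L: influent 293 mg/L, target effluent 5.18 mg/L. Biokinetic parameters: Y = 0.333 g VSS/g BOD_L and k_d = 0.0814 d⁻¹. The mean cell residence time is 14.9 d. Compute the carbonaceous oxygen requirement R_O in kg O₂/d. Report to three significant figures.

R_O ≈ 269 kg O₂/d

Correct the yield for decay: Y_obs = Y/(1 + k_d θ_c) = 0.333 / (1 + 0.0814 × 14.9) = 0.333 / 2.213 = 0.1505.
ΔS = 293 − 5.18 = 287.8 mg/L, so the substrate removal rate is 1190 × 287.8/1000 = 342.5 kg BOD_L/d.
Biomass synthesised: P_X = Y_obs × 342.5 = 51.54 kg VSS/d.
Carbonaceous O₂ demand = substrate oxidised − cell-mass equivalent = 342.5 − 1.42 × 51.54 = 269.3 kg O₂/d.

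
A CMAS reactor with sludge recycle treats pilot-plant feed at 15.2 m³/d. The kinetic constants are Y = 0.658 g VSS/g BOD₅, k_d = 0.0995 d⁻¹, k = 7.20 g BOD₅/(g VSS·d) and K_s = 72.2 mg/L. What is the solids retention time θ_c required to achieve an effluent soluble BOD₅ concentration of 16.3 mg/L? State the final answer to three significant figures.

θ_c ≈ 1.29 d

Specific growth rate at S = 16.3 mg/L: μ = YkS/(K_s+S) = 0.658·7.20·16.3/(72.2+16.3) = 0.8726 d⁻¹.
Then 1/θ_c = μ − k_d = 0.8726 − 0.0995 = 0.7731 d⁻¹, giving θ_c = 1.294 d.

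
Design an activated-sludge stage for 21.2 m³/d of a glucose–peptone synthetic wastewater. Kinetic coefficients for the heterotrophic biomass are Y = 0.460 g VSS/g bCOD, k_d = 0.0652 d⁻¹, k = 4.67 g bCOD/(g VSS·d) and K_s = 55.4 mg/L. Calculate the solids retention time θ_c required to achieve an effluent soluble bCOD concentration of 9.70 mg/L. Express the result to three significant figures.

At the target effluent, Y k S/(K_s+S) = 0.460×4.67×9.70/65.10 = 0.3201 d⁻¹.
1/θ_c = 0.3201 − 0.0652 = 0.2549 d⁻¹, so θ_c = 3.923 d.

θ_c ≈ 3.92 d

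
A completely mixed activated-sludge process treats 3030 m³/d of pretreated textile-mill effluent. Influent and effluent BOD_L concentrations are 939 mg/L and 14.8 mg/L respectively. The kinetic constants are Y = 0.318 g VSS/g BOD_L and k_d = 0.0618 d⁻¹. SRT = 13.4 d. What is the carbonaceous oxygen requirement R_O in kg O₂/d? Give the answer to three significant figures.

R_O ≈ 2110 kg O₂/d

The observed yield is Y_obs = Y/(1 + k_d·θ_c) = 0.318 / (1 + 0.0618 × 13.4) = 0.318 / 1.828 = 0.1739 g VSS per g BOD_L removed.
Substrate removed = Q·(S₀ − S) = 3030 m³/d × (939 − 14.8) g/m³ = 2.8×10^6 g/d = 2800 kg/d.
Net sludge production P_X = 0.1739 × 2800 = 487.1 kg VSS/d.
Carbonaceous O₂ demand = substrate oxidised − cell-mass equivalent = 2800 − 1.42 × 487.1 = 2109 kg O₂/d.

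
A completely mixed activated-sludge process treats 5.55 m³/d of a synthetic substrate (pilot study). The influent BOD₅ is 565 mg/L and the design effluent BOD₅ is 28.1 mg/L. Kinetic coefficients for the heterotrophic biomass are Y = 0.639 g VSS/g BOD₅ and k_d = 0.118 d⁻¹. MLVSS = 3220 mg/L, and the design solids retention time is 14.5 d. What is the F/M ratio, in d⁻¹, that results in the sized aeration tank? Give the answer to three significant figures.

F/M ≈ 0.308 d⁻¹

From the SRT design equation V = Y Q (S₀−S) θ_c / [X (1 + k_d θ_c)] = 0.639 × 5.55 × (565 − 28.1) × 14.5 / [3220 × (1 + 0.118 × 14.5)] = 2.76×10^4 / 8729 = 3.163 m³.
F/M = Q·S₀ / (V·X) = 5.55 × 565 / (3.163 × 3220) = 0.3079 g BOD₅·(g VSS·d)⁻¹.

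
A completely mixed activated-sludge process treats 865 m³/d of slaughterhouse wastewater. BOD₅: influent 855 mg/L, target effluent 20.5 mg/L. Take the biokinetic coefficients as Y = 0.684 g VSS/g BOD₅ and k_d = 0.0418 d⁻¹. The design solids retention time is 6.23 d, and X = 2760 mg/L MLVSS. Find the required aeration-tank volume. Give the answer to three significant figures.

V ≈ 884 m³

Rearranging the biomass balance for a CMAS with decay, V = Y·Q·ΔS·θ_c / [X·(1+k_d θ_c)] = 0.684 × 865 × (855 − 20.5) × 6.23 / [2760 × (1 + 0.0418 × 6.23)] = 3.08×10^6 / 3479 = 884.2 m³.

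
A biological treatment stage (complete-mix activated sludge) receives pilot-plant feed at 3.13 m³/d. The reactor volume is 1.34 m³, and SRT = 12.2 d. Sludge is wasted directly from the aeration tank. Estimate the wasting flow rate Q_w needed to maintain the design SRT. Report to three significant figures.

For wasting at MLVSS concentration, Q_w = V/θ_c = 1.340/12.2 = 0.1098 m³/d.

Q_w ≈ 0.110 m³/d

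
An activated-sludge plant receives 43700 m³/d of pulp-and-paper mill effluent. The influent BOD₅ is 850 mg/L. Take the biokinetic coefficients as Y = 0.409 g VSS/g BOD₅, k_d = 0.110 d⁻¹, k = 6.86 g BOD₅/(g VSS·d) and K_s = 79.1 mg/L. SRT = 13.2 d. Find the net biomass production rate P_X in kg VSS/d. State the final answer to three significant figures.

P_X ≈ 6150 kg VSS/d

For a completely mixed reactor with recycle the Lawrence–McCarty relation gives S = K_s·(1 + k_d·θ_c) / [θ_c·(Y·k − k_d) − 1] = 79.1 × (1 + 0.110 × 13.2) / [13.2 × (0.409 × 6.86 − 0.110) − 1] = 194.0 / 34.58 = 5.608 mg/L.
Observed yield with endogenous decay: Y_obs = Y / (1 + k_d·θ_c) = 0.409 / (1 + 0.110 × 13.2) = 0.409 / 2.452 = 0.1668 g VSS/g BOD₅.
ΔS = 850 − 5.61 = 844.4 mg/L, so the substrate removal rate is 43700 × 844.4/1000 = 36900 kg BOD₅/d.
So the net sludge growth is P_X = 0.1668 × 36900 = 6155 kg VSS/d.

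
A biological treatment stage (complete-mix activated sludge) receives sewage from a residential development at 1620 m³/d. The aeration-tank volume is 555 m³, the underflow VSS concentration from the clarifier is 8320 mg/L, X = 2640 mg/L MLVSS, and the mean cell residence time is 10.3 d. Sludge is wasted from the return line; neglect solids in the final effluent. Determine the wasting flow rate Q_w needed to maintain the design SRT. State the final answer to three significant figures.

Q_w ≈ 17.1 m³/d

Wasting from the return line (neglecting effluent solids): Q_w = V·X / (θ_c·X_r) = 555.0 × 2640 / (10.3 × 8320) = 17.10 m³/d.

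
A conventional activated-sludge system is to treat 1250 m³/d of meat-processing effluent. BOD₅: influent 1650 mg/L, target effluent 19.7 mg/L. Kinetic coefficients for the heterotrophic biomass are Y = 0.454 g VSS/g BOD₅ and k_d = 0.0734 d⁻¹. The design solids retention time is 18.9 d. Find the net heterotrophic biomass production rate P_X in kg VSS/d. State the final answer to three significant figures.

Observed yield with endogenous decay: Y_obs = Y / (1 + k_d·θ_c) = 0.454 / (1 + 0.0734 × 18.9) = 0.454 / 2.387 = 0.1902 g VSS/g BOD₅.
Substrate removed = Q·(S₀ − S) = 1250 m³/d × (1650 − 19.7) g/m³ = 2.04×10^6 g/d = 2038 kg/d.
So the net sludge growth is P_X = 0.1902 × 2038 = 387.6 kg VSS/d.

P_X ≈ 388 kg VSS/d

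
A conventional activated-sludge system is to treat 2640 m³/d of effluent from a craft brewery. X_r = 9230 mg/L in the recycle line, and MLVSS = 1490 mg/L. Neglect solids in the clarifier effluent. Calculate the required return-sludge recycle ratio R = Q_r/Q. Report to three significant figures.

R ≈ 0.193

Mass balance around the secondary clarifier (neglecting effluent solids): R = X / (X_r − X) = 1490 / (9230 − 1490) = 0.1925.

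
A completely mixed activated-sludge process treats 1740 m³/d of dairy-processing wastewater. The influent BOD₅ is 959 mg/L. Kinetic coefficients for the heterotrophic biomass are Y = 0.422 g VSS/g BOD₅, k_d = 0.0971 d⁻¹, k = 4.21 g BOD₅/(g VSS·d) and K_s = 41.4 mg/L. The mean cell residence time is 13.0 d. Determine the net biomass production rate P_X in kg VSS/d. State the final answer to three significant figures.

Effluent substrate depends only on kinetics and SRT: S = K_s(1 + k_d θ_c) / [θ_c(Yk − k_d) − 1] = 41.4 × (1 + 0.0971 × 13.0) / [13.0 × (0.422 × 4.21 − 0.0971) − 1] = 93.66 / 20.83 = 4.496 mg/L.
Observed yield with endogenous decay: Y_obs = Y / (1 + k_d·θ_c) = 0.422 / (1 + 0.0971 × 13.0) = 0.422 / 2.262 = 0.1865 g VSS/g BOD₅.
Mass of BOD₅ removed per day: Q(S₀ − S) = 1740 × 954.5 g/m³ = 1661 kg/d.
So the net sludge growth is P_X = 0.1865 × 1661 = 309.8 kg VSS/d.

P_X ≈ 310 kg VSS/d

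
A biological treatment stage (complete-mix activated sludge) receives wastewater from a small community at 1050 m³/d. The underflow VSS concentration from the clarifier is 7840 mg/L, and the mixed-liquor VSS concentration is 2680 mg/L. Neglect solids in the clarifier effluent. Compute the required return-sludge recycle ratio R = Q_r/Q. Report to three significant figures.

Solids balance on the clarifier gives (1+R)X = R·X_r, so R = X/(X_r − X) = 2680 / (7840 − 2680) = 0.5194.

R ≈ 0.519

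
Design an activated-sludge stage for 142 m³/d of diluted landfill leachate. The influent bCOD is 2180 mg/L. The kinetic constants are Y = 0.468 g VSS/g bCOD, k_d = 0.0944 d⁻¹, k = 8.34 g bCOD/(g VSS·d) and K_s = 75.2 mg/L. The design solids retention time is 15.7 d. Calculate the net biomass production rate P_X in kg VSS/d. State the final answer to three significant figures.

P_X ≈ 58.3 kg VSS/d

For a completely mixed reactor with recycle the Lawrence–McCarty relation gives S = K_s·(1 + k_d·θ_c) / [θ_c·(Y·k − k_d) − 1] = 75.2 × (1 + 0.0944 × 15.7) / [15.7 × (0.468 × 8.34 − 0.0944) − 1] = 186.7 / 58.80 = 3.175 mg/L.
The observed yield is Y_obs = Y/(1 + k_d·θ_c) = 0.468 / (1 + 0.0944 × 15.7) = 0.468 / 2.482 = 0.1886 g VSS per g bCOD removed.
ΔS = 2180 − 3.17 = 2177 mg/L, so the substrate removal rate is 142 × 2177/1000 = 309.1 kg bCOD/d.
Net biomass production P_X = Y_obs × Q·(S₀ − S) = 0.1886 × 309.1 = 58.28 kg VSS/d.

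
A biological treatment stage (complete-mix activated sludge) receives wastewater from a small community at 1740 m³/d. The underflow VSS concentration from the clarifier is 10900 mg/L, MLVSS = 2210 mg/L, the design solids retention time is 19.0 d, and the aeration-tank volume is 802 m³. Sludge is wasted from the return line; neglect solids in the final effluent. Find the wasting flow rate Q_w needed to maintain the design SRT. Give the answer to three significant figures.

Q_w ≈ 8.56 m³/d

θ_c = V·X/(Q_w·X_r) when wasting from the recycle, so Q_w = V·X/(θ_c·X_r) = 802.0 × 2210 / (19.0 × 10900) = 8.558 m³/d.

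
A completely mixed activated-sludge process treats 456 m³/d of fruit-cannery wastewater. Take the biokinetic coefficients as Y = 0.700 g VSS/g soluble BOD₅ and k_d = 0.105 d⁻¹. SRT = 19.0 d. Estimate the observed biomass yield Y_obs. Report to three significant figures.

Y_obs ≈ 0.234 g VSS/g soluble BOD₅

Y_obs = Y / (1 + k_d θ_c) = 0.700 / (1 + 0.105 × 19.0) = 0.700 / 2.995 = 0.2337.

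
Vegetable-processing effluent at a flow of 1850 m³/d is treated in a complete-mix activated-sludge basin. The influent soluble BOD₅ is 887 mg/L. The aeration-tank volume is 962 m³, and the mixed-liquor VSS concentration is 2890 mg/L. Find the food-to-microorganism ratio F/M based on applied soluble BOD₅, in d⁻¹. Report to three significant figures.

F/M ≈ 0.590 d⁻¹

Food-to-microorganism ratio F/M = Q S₀ / (V X) = 1850 × 887 / (962.0 × 2890) = 0.5902 d⁻¹.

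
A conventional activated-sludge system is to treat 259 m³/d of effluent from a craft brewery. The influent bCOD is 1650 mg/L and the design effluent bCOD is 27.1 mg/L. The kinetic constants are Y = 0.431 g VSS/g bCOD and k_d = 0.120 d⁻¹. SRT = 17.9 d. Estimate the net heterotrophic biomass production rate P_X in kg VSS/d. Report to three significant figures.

P_X ≈ 57.5 kg VSS/d

Correct the yield for decay: Y_obs = Y/(1 + k_d θ_c) = 0.431 / (1 + 0.120 × 17.9) = 0.431 / 3.148 = 0.1369.
Mass of bCOD removed per day: Q(S₀ − S) = 259 × 1623 g/m³ = 420.3 kg/d.
Biomass produced: P_X = Y_obs·Q·ΔS = 0.1369 × 420.3 ≈ 57.55 kg VSS/d.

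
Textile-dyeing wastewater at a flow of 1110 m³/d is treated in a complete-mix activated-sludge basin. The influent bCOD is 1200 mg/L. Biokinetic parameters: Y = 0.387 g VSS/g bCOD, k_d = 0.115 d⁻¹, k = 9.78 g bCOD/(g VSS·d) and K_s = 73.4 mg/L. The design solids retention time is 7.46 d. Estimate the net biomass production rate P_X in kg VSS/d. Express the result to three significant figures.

Effluent substrate depends only on kinetics and SRT: S = K_s(1 + k_d θ_c) / [θ_c(Yk − k_d) − 1] = 73.4 × (1 + 0.115 × 7.46) / [7.46 × (0.387 × 9.78 − 0.115) − 1] = 136.4 / 26.38 = 5.170 mg/L.
Y_obs = Y / (1 + k_d θ_c) = 0.387 / (1 + 0.115 × 7.46) = 0.387 / 1.858 = 0.2083.
Mass of bCOD removed per day: Q(S₀ − S) = 1110 × 1195 g/m³ = 1326 kg/d.
Biomass produced: P_X = Y_obs·Q·ΔS = 0.2083 × 1326 ≈ 276.3 kg VSS/d.

P_X ≈ 276 kg VSS/d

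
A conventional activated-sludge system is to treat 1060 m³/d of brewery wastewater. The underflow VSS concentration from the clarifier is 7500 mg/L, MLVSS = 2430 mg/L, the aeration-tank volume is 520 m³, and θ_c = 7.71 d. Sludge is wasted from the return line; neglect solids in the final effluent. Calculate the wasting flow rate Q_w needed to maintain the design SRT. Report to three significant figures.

θ_c = V·X/(Q_w·X_r) when wasting from the recycle, so Q_w = V·X/(θ_c·X_r) = 520.0 × 2430 / (7.71 × 7500) = 21.85 m³/d.

Q_w ≈ 21.9 m³/d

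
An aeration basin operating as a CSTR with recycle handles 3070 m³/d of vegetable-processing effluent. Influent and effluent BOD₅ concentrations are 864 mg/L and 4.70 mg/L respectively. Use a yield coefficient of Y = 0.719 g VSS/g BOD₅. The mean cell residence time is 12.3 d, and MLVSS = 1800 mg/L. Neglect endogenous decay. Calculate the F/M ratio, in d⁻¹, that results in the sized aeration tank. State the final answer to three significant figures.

V·X = Y·Q·ΔS·θ_c gives V = 0.719 × 3070 × (864 − 4.70) × 12.3 / 1800 = 12961 m³.
F/M = Q·S₀ / (V·X) = 3070 × 864 / (12961 × 1800) = 0.1137 g BOD₅·(g VSS·d)⁻¹.

F/M ≈ 0.114 d⁻¹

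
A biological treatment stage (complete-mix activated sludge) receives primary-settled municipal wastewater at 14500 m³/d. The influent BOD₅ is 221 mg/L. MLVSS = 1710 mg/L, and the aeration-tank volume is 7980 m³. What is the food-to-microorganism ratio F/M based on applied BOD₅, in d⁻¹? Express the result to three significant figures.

F/M = Q·S₀ / (V·X) = 14500 × 221 / (7980 × 1710) = 0.2348 g BOD₅·(g VSS·d)⁻¹.

F/M ≈ 0.235 d⁻¹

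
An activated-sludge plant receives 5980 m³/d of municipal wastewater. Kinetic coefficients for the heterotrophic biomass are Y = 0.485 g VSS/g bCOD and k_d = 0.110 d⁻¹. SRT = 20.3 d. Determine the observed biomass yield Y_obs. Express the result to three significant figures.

The observed yield is Y_obs = Y/(1 + k_d·θ_c) = 0.485 / (1 + 0.110 × 20.3) = 0.485 / 3.233 = 0.1500 g VSS per g bCOD removed.

Y_obs ≈ 0.150 g VSS/g bCOD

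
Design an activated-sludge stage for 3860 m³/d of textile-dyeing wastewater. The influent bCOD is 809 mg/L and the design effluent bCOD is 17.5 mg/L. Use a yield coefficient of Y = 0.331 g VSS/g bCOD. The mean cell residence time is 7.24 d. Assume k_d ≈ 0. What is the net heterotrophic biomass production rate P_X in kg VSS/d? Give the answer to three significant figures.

P_X ≈ 1010 kg VSS/d

With endogenous decay neglected, the observed yield equals the true yield: Y_obs = Y = 0.331 g VSS/g bCOD.
Substrate removed = Q·(S₀ − S) = 3860 m³/d × (809 − 17.5) g/m³ = 3.06×10^6 g/d = 3055 kg/d.
Net biomass production P_X = Y_obs × Q·(S₀ − S) = 0.3310 × 3055 = 1011 kg VSS/d.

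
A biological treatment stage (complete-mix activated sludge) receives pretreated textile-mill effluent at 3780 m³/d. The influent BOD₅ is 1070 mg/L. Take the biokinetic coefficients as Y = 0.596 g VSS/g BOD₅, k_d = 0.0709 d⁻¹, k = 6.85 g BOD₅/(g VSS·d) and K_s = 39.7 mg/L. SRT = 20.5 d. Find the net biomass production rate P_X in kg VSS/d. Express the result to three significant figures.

P_X ≈ 981 kg VSS/d

Effluent substrate depends only on kinetics and SRT: S = K_s(1 + k_d θ_c) / [θ_c(Yk − k_d) − 1] = 39.7 × (1 + 0.0709 × 20.5) / [20.5 × (0.596 × 6.85 − 0.0709) − 1] = 97.40 / 81.24 = 1.199 mg/L.
Y_obs = Y / (1 + k_d θ_c) = 0.596 / (1 + 0.0709 × 20.5) = 0.596 / 2.453 = 0.2429.
Mass of BOD₅ removed per day: Q(S₀ − S) = 3780 × 1069 g/m³ = 4040 kg/d.
P_X = Y_obs · Q(S₀ − S) = 0.2429 × 4040 = 981.4 kg VSS/d.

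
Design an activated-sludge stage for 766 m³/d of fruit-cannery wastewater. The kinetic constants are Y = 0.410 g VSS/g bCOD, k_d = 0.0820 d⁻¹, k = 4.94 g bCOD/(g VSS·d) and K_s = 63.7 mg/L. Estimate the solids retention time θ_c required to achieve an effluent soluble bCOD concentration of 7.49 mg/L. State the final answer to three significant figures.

θ_c ≈ 7.63 d

Specific growth rate at S = 7.49 mg/L: μ = YkS/(K_s+S) = 0.410·4.94·7.49/(63.7+7.49) = 0.2131 d⁻¹.
1/θ_c = 0.2131 − 0.0820 = 0.1311 d⁻¹, so θ_c = 7.628 d.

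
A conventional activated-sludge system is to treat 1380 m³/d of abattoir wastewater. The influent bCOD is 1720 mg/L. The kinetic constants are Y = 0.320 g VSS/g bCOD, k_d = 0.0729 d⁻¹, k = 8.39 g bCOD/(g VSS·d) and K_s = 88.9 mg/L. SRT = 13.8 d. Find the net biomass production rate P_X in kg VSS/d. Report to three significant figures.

P_X ≈ 378 kg VSS/d

Effluent substrate depends only on kinetics and SRT: S = K_s(1 + k_d θ_c) / [θ_c(Yk − k_d) − 1] = 88.9 × (1 + 0.0729 × 13.8) / [13.8 × (0.320 × 8.39 − 0.0729) − 1] = 178.3 / 35.04 = 5.089 mg/L.
The observed yield is Y_obs = Y/(1 + k_d·θ_c) = 0.320 / (1 + 0.0729 × 13.8) = 0.320 / 2.006 = 0.1595 g VSS per g bCOD removed.
ΔS = 1720 − 5.09 = 1715 mg/L, so the substrate removal rate is 1380 × 1715/1000 = 2367 kg bCOD/d.
So the net sludge growth is P_X = 0.1595 × 2367 = 377.5 kg VSS/d.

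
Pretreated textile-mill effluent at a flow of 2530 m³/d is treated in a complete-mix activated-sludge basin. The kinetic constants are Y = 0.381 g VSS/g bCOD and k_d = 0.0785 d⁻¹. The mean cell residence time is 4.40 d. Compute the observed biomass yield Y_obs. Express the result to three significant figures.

Correct the yield for decay: Y_obs = Y/(1 + k_d θ_c) = 0.381 / (1 + 0.0785 × 4.40) = 0.381 / 1.345 = 0.2832.

Y_obs ≈ 0.283 g VSS/g bCOD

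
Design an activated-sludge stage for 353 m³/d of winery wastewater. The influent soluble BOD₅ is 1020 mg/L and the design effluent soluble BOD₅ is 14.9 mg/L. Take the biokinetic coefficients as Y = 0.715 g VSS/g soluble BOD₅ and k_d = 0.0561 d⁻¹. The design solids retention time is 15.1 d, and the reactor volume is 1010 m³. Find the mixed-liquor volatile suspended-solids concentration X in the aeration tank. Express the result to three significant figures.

X ≈ 2050 mg/L

X = Y·Q·ΔS·θ_c / [V·(1 + k_d θ_c)] = 0.715 × 353 × (1020 − 14.9) × 15.1 / [1010 × (1 + 0.0561 × 15.1)] = 2053 mg/L.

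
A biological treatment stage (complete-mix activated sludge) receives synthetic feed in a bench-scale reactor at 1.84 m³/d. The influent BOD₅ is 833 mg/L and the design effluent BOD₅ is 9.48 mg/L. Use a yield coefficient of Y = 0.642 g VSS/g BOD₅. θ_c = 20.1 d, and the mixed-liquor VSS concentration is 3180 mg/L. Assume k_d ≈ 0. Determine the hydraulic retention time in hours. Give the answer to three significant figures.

τ ≈ 80.2 h

Biomass mass balance (decay neglected): V·X = Y·Q·(S₀ − S)·θ_c, so V = 0.642 × 1.84 × (833 − 9.48) × 20.1 / 3180 = 6.149 m³.
Hydraulic retention time τ = V/Q = 6.149 / 1.84 = 3.342 d = 80.20 h.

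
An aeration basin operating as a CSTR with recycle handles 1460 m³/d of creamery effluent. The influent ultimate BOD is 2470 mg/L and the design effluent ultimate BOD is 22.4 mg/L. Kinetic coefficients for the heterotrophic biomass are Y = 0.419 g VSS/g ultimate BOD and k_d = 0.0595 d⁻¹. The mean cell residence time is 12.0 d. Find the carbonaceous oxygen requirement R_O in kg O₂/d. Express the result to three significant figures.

R_O ≈ 2330 kg O₂/d

Correct the yield for decay: Y_obs = Y/(1 + k_d θ_c) = 0.419 / (1 + 0.0595 × 12.0) = 0.419 / 1.714 = 0.2445.
Q·(S₀ − S) = 1460 × (2470 − 22.4) × 10⁻³ = 3573 kg/d removed.
P_X = Y_obs·Q·(S₀ − S) = 0.2445 × 3573 = 873.6 kg VSS/d.
Carbonaceous O₂ demand = substrate oxidised − cell-mass equivalent = 3573 − 1.42 × 873.6 = 2333 kg O₂/d.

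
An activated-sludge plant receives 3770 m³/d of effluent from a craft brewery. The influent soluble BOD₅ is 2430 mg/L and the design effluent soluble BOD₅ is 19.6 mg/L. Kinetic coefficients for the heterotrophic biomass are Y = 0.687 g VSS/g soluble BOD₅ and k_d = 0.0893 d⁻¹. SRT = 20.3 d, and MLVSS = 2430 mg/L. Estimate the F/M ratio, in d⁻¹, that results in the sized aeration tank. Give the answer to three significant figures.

Rearranging the biomass balance for a CMAS with decay, V = Y·Q·ΔS·θ_c / [X·(1+k_d θ_c)] = 0.687 × 3770 × (2430 − 19.6) × 20.3 / [2430 × (1 + 0.0893 × 20.3)] = 1.27×10^8 / 6835 = 18541 m³.
F/M = applied load / biomass = Q·S₀/(V·X) = 3770 × 2430 / (18541 × 2430) = 0.2033 d⁻¹.

F/M ≈ 0.203 d⁻¹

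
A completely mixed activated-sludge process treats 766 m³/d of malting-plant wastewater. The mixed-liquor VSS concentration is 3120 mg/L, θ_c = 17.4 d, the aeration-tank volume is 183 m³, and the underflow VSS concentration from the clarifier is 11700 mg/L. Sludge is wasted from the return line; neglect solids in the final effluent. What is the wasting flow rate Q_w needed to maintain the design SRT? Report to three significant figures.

Q_w = (V·X)/(θ_c X_r) = 183.0 × 3120 / (17.4 × 11700) = 2.805 m³/d.

Q_w ≈ 2.80 m³/d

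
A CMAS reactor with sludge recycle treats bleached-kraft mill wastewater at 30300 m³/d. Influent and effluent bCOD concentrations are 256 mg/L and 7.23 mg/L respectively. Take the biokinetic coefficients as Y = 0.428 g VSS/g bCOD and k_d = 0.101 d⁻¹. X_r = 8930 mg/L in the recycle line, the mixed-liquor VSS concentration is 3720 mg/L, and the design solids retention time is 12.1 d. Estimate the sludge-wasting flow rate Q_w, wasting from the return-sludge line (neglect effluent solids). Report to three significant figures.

Rearranging the biomass balance for a CMAS with decay, V = Y·Q·ΔS·θ_c / [X·(1+k_d θ_c)] = 0.428 × 30300 × (256 − 7.23) × 12.1 / [3720 × (1 + 0.101 × 12.1)] = 3.9×10^7 / 8266 = 4722 m³.
Q_w = (V·X)/(θ_c X_r) = 4722 × 3720 / (12.1 × 8930) = 162.6 m³/d.

Q_w ≈ 163 m³/d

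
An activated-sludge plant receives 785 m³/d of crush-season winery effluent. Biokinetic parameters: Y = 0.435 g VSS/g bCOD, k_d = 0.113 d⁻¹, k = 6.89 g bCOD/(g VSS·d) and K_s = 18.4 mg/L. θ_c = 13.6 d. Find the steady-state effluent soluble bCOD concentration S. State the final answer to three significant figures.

S ≈ 1.22 mg/L

Effluent substrate depends only on kinetics and SRT: S = K_s(1 + k_d θ_c) / [θ_c(Yk − k_d) − 1] = 18.4 × (1 + 0.113 × 13.6) / [13.6 × (0.435 × 6.89 − 0.113) − 1] = 46.68 / 38.22 = 1.221 mg/L.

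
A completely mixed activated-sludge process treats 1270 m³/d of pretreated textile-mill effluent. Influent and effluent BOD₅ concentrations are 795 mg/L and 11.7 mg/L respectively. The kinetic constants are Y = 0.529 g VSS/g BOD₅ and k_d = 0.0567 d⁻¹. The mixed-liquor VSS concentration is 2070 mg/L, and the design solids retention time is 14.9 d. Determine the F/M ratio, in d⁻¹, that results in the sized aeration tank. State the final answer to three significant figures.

F/M ≈ 0.238 d⁻¹

From the SRT design equation V = Y Q (S₀−S) θ_c / [X (1 + k_d θ_c)] = 0.529 × 1270 × (795 − 11.7) × 14.9 / [2070 × (1 + 0.0567 × 14.9)] = 7.84×10^6 / 3819 = 2053 m³.
F/M = applied load / biomass = Q·S₀/(V·X) = 1270 × 795 / (2053 × 2070) = 0.2375 d⁻¹.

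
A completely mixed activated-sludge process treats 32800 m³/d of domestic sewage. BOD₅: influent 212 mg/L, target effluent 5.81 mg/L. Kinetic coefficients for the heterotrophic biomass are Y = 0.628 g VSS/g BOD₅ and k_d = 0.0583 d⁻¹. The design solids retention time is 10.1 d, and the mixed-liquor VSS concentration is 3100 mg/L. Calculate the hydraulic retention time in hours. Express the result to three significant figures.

τ ≈ 6.37 h

Rearranging the biomass balance for a CMAS with decay, V = Y·Q·ΔS·θ_c / [X·(1+k_d θ_c)] = 0.628 × 32800 × (212 − 5.81) × 10.1 / [3100 × (1 + 0.0583 × 10.1)] = 4.29×10^7 / 4925 = 8709 m³.
HRT = V/Q = 8709 m³ / 32800 m³·d⁻¹ = 0.2655 d × 24 = 6.373 h.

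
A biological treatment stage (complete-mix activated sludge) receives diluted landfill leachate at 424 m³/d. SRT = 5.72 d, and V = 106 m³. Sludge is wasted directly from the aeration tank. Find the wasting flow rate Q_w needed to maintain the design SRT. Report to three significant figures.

Wasting from the aeration tank: Q_w = V / θ_c = 106.0 / 5.72 = 18.53 m³/d.

Q_w ≈ 18.5 m³/d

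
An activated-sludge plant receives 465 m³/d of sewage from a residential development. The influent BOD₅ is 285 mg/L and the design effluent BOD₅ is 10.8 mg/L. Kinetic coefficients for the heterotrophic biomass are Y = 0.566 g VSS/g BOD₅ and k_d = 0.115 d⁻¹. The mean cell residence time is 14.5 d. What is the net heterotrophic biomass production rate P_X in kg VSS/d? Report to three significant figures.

P_X ≈ 27.1 kg VSS/d

The observed yield is Y_obs = Y/(1 + k_d·θ_c) = 0.566 / (1 + 0.115 × 14.5) = 0.566 / 2.667 = 0.2122 g VSS per g BOD₅ removed.
ΔS = 285 − 10.8 = 274.2 mg/L, so the substrate removal rate is 465 × 274.2/1000 = 127.5 kg BOD₅/d.
P_X = Y_obs · Q(S₀ − S) = 0.2122 × 127.5 = 27.05 kg VSS/d.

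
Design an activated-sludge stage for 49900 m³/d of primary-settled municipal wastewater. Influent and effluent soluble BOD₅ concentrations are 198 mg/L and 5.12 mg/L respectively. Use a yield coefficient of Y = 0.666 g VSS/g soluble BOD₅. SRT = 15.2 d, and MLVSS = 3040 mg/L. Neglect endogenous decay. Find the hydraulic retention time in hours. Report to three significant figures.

V·X = Y·Q·ΔS·θ_c gives V = 0.666 × 49900 × (198 − 5.12) × 15.2 / 3040 = 32050 m³.
HRT = V/Q = 32050 m³ / 49900 m³·d⁻¹ = 0.6423 d × 24 = 15.41 h.

τ ≈ 15.4 h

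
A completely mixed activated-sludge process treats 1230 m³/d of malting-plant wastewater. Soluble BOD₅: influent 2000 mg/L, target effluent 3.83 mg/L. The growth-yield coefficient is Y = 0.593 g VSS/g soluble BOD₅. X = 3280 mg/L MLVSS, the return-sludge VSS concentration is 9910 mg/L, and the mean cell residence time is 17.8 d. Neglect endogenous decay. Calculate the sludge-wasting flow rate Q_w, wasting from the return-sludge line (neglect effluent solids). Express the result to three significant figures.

Q_w ≈ 147 m³/d

Biomass mass balance (decay neglected): V·X = Y·Q·(S₀ − S)·θ_c, so V = 0.593 × 1230 × (2000 − 3.83) × 17.8 / 3280 = 7901 m³.
Q_w = (V·X)/(θ_c X_r) = 7901 × 3280 / (17.8 × 9910) = 146.9 m³/d.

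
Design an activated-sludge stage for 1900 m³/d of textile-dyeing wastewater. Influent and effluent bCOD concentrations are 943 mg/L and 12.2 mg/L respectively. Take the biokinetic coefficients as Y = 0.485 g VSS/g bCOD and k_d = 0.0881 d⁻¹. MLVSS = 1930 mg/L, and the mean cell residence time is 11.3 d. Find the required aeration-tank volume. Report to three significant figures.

Steady-state biomass mass balance: V·X·(1 + k_d·θ_c) = Y·Q·(S₀ − S)·θ_c, so V = 0.485 × 1900 × (943 − 12.2) × 11.3 / [1930 × (1 + 0.0881 × 11.3)] = 9.69×10^6 / 3851 = 2517 m³.

V ≈ 2520 m³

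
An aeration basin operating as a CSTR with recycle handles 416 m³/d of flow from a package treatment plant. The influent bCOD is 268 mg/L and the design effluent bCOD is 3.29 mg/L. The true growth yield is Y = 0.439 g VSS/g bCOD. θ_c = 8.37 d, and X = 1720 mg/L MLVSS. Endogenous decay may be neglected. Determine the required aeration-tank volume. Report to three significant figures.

V ≈ 235 m³

Biomass mass balance (decay neglected): V·X = Y·Q·(S₀ − S)·θ_c, so V = 0.439 × 416 × (268 − 3.29) × 8.37 / 1720 = 235.2 m³.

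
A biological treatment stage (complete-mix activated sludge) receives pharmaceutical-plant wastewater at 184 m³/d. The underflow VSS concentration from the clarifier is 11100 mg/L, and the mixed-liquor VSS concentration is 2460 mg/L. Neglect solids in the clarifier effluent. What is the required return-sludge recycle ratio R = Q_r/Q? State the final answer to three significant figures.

Mass balance around the secondary clarifier (neglecting effluent solids): R = X / (X_r − X) = 2460 / (11100 − 2460) = 0.2847.

R ≈ 0.285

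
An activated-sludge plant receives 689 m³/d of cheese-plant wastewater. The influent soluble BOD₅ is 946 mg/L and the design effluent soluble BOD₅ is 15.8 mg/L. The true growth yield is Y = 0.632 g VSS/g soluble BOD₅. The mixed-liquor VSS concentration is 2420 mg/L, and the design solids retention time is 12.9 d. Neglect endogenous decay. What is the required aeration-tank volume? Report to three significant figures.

V ≈ 2160 m³

With k_d = 0 the design equation reduces to V = Y Q (S₀−S) θ_c / X = 0.632 × 689 × (946 − 15.8) × 12.9 / 2420 = 2159 m³.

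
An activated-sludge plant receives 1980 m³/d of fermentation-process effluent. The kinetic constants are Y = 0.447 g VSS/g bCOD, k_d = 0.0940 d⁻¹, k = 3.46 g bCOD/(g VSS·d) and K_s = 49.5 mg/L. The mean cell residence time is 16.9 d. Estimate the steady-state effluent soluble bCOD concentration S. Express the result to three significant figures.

S ≈ 5.44 mg/L

For a completely mixed reactor with recycle the Lawrence–McCarty relation gives S = K_s·(1 + k_d·θ_c) / [θ_c·(Y·k − k_d) − 1] = 49.5 × (1 + 0.0940 × 16.9) / [16.9 × (0.447 × 3.46 − 0.0940) − 1] = 128.1 / 23.55 = 5.441 mg/L.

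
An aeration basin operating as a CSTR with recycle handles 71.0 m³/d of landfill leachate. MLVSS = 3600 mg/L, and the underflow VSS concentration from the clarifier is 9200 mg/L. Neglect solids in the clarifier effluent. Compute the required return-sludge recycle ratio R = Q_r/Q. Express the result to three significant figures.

R = Q_r/Q = X/(X_r − X) = 3600 / (9200 − 3600) = 0.6429.

R ≈ 0.643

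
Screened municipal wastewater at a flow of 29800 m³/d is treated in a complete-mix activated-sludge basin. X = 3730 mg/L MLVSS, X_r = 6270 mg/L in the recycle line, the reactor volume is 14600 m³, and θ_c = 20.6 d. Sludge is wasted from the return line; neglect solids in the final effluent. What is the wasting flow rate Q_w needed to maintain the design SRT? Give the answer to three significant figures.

θ_c = V·X/(Q_w·X_r) when wasting from the recycle, so Q_w = V·X/(θ_c·X_r) = 14600 × 3730 / (20.6 × 6270) = 421.6 m³/d.

Q_w ≈ 422 m³/d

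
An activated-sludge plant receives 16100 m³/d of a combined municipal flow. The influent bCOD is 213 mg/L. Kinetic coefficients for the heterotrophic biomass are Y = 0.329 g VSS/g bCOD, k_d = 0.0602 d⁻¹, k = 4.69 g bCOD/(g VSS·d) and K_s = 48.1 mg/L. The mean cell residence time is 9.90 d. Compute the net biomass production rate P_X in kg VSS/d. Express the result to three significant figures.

P_X ≈ 688 kg VSS/d

From the Monod/SRT balance for a CMAS, S = K_s·(1+k_d θ_c)/[θ_c·(Y k − k_d) − 1] = 48.1 × (1 + 0.0602 × 9.90) / [9.90 × (0.329 × 4.69 − 0.0602) − 1] = 76.77 / 13.68 = 5.612 mg/L.
Y_obs = Y / (1 + k_d θ_c) = 0.329 / (1 + 0.0602 × 9.90) = 0.329 / 1.596 = 0.2061.
ΔS = 213 − 5.61 = 207.4 mg/L, so the substrate removal rate is 16100 × 207.4/1000 = 3339 kg bCOD/d.
So the net sludge growth is P_X = 0.2061 × 3339 = 688.3 kg VSS/d.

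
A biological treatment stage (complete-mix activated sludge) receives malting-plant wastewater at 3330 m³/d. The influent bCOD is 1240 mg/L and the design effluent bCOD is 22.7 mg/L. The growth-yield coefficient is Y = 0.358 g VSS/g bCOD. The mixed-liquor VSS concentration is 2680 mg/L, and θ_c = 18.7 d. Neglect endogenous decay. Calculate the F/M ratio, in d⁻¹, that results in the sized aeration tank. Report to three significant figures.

F/M ≈ 0.152 d⁻¹

V·X = Y·Q·ΔS·θ_c gives V = 0.358 × 3330 × (1240 − 22.7) × 18.7 / 2680 = 10126 m³.
F/M = Q·S₀ / (V·X) = 3330 × 1240 / (10126 × 2680) = 0.1522 g bCOD·(g VSS·d)⁻¹.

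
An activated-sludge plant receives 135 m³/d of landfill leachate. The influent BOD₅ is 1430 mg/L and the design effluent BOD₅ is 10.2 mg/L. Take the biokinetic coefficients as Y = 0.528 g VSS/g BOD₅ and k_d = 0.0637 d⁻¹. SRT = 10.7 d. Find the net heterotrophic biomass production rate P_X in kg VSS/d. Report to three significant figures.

Correct the yield for decay: Y_obs = Y/(1 + k_d θ_c) = 0.528 / (1 + 0.0637 × 10.7) = 0.528 / 1.682 = 0.3140.
Substrate removed = Q·(S₀ − S) = 135 m³/d × (1430 − 10.2) g/m³ = 1.92×10^5 g/d = 191.7 kg/d.
So the net sludge growth is P_X = 0.3140 × 191.7 = 60.18 kg VSS/d.

P_X ≈ 60.2 kg VSS/d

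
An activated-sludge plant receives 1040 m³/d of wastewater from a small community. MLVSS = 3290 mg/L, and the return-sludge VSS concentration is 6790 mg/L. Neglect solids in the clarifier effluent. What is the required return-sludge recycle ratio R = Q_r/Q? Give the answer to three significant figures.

R ≈ 0.940

R = Q_r/Q = X/(X_r − X) = 3290 / (6790 − 3290) = 0.9400.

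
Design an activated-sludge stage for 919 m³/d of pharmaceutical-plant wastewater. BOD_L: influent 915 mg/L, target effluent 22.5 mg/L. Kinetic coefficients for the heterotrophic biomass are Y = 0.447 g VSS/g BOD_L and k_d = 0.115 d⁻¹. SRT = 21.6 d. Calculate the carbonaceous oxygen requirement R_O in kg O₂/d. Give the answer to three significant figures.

R_O ≈ 671 kg O₂/d

Y_obs = Y / (1 + k_d θ_c) = 0.447 / (1 + 0.115 × 21.6) = 0.447 / 3.484 = 0.1283.
ΔS = 915 − 22.5 = 892.5 mg/L, so the substrate removal rate is 919 × 892.5/1000 = 820.2 kg BOD_L/d.
Biomass synthesised: P_X = Y_obs × 820.2 = 105.2 kg VSS/d.
R_O = Q·ΔS − 1.42 P_X = 820.2 − 149.4 = 670.8 kg O₂/d.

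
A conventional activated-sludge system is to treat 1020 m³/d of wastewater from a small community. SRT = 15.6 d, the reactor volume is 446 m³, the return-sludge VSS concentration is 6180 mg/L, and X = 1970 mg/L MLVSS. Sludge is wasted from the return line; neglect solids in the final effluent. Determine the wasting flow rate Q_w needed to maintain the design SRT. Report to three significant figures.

Q_w = (V·X)/(θ_c X_r) = 446.0 × 1970 / (15.6 × 6180) = 9.114 m³/d.

Q_w ≈ 9.11 m³/d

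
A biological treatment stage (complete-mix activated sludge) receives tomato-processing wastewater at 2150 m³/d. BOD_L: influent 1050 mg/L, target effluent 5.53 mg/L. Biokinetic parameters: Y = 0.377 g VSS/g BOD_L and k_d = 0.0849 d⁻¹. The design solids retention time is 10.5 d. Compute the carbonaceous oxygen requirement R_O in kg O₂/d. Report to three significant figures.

Correct the yield for decay: Y_obs = Y/(1 + k_d θ_c) = 0.377 / (1 + 0.0849 × 10.5) = 0.377 / 1.891 = 0.1993.
Substrate removed = Q·(S₀ − S) = 2150 m³/d × (1050 − 5.53) g/m³ = 2.25×10^6 g/d = 2246 kg/d.
Net sludge production P_X = 0.1993 × 2246 = 447.6 kg VSS/d.
Carbonaceous O₂ demand = substrate oxidised − cell-mass equivalent = 2246 − 1.42 × 447.6 = 1610 kg O₂/d.

R_O ≈ 1610 kg O₂/d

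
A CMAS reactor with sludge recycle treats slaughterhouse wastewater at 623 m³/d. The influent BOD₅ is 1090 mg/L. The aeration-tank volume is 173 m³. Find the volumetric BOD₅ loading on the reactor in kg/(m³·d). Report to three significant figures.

L_v = Q S₀ / V = 623 × 1090 × 10⁻³ / 173.0 = 3.925 kg/(m³·d).

L_v ≈ 3.93 kg BOD₅/(m³·d)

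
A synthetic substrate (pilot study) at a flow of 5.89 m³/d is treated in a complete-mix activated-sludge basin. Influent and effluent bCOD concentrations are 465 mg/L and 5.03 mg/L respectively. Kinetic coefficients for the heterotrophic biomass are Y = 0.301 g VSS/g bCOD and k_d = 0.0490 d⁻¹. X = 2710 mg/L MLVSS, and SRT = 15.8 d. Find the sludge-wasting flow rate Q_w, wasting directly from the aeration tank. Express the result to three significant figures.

Q_w ≈ 0.170 m³/d

Steady-state biomass mass balance: V·X·(1 + k_d·θ_c) = Y·Q·(S₀ − S)·θ_c, so V = 0.301 × 5.89 × (465 − 5.03) × 15.8 / [2710 × (1 + 0.0490 × 15.8)] = 1.29×10^4 / 4808 = 2.680 m³.
With mixed-liquor wasting, θ_c = V/Q_w, so Q_w = V/θ_c = 2.680/15.8 = 0.1696 m³/d.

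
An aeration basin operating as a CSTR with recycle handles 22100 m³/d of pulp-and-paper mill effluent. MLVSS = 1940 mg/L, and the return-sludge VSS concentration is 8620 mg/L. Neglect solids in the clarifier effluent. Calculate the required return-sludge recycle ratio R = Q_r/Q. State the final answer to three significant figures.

R ≈ 0.290

Solids balance on the clarifier gives (1+R)X = R·X_r, so R = X/(X_r − X) = 1940 / (8620 − 1940) = 0.2904.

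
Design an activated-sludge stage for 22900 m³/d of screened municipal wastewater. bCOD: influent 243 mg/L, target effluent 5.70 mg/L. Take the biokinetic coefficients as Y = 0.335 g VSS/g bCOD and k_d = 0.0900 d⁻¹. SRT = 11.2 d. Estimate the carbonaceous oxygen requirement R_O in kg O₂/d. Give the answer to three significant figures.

Correct the yield for decay: Y_obs = Y/(1 + k_d θ_c) = 0.335 / (1 + 0.0900 × 11.2) = 0.335 / 2.008 = 0.1668.
Q·(S₀ − S) = 22900 × (243 − 5.70) × 10⁻³ = 5434 kg/d removed.
Net sludge production P_X = 0.1668 × 5434 = 906.6 kg VSS/d.
R_O = Q·ΔS − 1.42 P_X = 5434 − 1287 = 4147 kg O₂/d.

R_O ≈ 4150 kg O₂/d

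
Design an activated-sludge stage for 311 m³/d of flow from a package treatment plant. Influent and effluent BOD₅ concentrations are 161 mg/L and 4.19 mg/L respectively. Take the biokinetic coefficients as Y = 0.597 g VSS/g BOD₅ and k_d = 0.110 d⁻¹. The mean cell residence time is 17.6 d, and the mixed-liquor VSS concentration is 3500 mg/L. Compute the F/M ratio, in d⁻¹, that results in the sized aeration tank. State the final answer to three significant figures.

F/M ≈ 0.287 d⁻¹

Rearranging the biomass balance for a CMAS with decay, V = Y·Q·ΔS·θ_c / [X·(1+k_d θ_c)] = 0.597 × 311 × (161 − 4.19) × 17.6 / [3500 × (1 + 0.110 × 17.6)] = 5.12×10^5 / 10276 = 49.87 m³.
F/M = applied load / biomass = Q·S₀/(V·X) = 311 × 161 / (49.87 × 3500) = 0.2869 d⁻¹.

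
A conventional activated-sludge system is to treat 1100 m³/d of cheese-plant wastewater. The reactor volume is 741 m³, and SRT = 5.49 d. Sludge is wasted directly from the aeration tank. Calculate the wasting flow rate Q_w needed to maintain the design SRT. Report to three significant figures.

Q_w ≈ 135 m³/d

Wasting from the aeration tank: Q_w = V / θ_c = 741.0 / 5.49 = 135.0 m³/d.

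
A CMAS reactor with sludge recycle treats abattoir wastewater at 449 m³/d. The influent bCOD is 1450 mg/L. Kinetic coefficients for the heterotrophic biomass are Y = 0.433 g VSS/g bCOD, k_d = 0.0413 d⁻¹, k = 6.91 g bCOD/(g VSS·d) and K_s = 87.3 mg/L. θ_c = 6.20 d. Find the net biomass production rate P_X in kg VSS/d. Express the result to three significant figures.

P_X ≈ 223 kg VSS/d

Effluent substrate depends only on kinetics and SRT: S = K_s(1 + k_d θ_c) / [θ_c(Yk − k_d) − 1] = 87.3 × (1 + 0.0413 × 6.20) / [6.20 × (0.433 × 6.91 − 0.0413) − 1] = 109.7 / 17.29 = 6.340 mg/L.
Y_obs = Y / (1 + k_d θ_c) = 0.433 / (1 + 0.0413 × 6.20) = 0.433 / 1.256 = 0.3447.
Substrate removed = Q·(S₀ − S) = 449 m³/d × (1450 − 6.34) g/m³ = 6.48×10^5 g/d = 648.2 kg/d.
Net biomass production P_X = Y_obs × Q·(S₀ − S) = 0.3447 × 648.2 = 223.5 kg VSS/d.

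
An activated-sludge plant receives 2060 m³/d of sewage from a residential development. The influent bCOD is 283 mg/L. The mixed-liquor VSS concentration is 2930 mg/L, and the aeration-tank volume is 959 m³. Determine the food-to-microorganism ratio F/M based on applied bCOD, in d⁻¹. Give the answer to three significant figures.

F/M = applied load / biomass = Q·S₀/(V·X) = 2060 × 283 / (959.0 × 2930) = 0.2075 d⁻¹.

F/M ≈ 0.207 d⁻¹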